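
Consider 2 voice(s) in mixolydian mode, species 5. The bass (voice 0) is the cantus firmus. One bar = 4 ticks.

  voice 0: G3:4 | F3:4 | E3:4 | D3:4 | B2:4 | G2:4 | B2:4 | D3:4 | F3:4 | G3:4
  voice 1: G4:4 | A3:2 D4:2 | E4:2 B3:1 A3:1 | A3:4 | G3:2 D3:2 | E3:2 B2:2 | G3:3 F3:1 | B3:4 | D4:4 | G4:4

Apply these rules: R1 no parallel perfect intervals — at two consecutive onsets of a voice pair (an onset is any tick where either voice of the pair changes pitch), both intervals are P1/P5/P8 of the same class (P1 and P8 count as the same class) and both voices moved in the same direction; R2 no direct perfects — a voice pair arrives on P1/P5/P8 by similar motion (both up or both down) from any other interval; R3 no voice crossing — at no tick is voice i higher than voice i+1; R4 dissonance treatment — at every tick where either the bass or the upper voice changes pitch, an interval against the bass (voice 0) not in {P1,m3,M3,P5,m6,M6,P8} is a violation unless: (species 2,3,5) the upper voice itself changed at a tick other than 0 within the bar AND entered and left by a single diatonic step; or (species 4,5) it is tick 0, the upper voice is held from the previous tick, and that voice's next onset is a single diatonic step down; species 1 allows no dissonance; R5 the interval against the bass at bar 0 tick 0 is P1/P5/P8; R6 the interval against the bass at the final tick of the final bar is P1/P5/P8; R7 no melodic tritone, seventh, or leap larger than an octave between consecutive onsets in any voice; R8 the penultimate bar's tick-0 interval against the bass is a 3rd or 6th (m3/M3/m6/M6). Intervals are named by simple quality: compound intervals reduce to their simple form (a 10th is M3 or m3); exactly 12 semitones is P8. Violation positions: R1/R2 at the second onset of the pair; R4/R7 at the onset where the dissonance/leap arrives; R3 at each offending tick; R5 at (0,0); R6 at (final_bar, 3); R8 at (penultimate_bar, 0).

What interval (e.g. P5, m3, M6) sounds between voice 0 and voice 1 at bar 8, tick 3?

M6

voice 0=F3 voice 1=D4 -> M6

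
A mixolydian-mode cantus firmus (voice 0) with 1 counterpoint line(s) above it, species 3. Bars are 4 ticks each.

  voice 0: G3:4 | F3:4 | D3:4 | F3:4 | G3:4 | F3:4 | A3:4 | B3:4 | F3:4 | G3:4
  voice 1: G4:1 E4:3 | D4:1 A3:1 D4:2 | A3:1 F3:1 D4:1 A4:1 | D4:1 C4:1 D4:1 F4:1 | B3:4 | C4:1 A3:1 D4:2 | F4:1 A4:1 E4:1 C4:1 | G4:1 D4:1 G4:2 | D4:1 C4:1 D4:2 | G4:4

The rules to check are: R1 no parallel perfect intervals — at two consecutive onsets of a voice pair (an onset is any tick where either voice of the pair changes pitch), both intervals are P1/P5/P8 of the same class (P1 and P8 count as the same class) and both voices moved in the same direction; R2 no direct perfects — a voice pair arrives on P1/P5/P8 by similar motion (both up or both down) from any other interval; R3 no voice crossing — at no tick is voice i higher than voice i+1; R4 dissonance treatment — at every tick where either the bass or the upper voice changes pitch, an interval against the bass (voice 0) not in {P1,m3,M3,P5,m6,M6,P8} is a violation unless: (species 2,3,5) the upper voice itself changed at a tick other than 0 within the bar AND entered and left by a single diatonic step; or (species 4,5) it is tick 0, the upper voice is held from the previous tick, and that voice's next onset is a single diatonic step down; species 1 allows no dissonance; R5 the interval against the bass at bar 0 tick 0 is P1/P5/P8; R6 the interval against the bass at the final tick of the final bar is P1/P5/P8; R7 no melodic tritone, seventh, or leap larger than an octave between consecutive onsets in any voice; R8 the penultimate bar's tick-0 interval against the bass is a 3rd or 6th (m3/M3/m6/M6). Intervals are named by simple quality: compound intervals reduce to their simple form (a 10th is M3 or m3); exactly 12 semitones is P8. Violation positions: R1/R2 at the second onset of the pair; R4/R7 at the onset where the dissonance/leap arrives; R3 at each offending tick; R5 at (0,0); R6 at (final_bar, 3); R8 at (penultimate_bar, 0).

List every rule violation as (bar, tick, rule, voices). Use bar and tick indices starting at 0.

(2, 0, R2, (0, 1))
(4, 0, R7, (1,))
(8, 0, R7, (0,))
(9, 0, R2, (0, 1))

bar 0: v0=G3 v1=G4 downbeat P8
bar 1: v0=F3 v1=D4 downbeat M6
bar 2: v0=D3 v1=A3 downbeat P5
bar 3: v0=F3 v1=D4 downbeat M6
bar 4: v0=G3 v1=B3 downbeat M3
bar 5: v0=F3 v1=C4 downbeat P5
bar 6: v0=A3 v1=F4 downbeat m6
bar 7: v0=B3 v1=G4 downbeat m6
bar 8: v0=F3 v1=D4 downbeat M6
bar 9: v0=G3 v1=G4 downbeat P8
  -> R2 @ bar 2 tick 0 v(0, 1): F3/D4 M6 -> D3/A3 P5 similar
  -> R7 @ bar 4 tick 0 v(1,): F4->B3 leap 6st
  -> R7 @ bar 8 tick 0 v(0,): B3->F3 leap 6st
  -> R2 @ bar 9 tick 0 v(0, 1): F3/D4 M6 -> G3/G4 P8 similar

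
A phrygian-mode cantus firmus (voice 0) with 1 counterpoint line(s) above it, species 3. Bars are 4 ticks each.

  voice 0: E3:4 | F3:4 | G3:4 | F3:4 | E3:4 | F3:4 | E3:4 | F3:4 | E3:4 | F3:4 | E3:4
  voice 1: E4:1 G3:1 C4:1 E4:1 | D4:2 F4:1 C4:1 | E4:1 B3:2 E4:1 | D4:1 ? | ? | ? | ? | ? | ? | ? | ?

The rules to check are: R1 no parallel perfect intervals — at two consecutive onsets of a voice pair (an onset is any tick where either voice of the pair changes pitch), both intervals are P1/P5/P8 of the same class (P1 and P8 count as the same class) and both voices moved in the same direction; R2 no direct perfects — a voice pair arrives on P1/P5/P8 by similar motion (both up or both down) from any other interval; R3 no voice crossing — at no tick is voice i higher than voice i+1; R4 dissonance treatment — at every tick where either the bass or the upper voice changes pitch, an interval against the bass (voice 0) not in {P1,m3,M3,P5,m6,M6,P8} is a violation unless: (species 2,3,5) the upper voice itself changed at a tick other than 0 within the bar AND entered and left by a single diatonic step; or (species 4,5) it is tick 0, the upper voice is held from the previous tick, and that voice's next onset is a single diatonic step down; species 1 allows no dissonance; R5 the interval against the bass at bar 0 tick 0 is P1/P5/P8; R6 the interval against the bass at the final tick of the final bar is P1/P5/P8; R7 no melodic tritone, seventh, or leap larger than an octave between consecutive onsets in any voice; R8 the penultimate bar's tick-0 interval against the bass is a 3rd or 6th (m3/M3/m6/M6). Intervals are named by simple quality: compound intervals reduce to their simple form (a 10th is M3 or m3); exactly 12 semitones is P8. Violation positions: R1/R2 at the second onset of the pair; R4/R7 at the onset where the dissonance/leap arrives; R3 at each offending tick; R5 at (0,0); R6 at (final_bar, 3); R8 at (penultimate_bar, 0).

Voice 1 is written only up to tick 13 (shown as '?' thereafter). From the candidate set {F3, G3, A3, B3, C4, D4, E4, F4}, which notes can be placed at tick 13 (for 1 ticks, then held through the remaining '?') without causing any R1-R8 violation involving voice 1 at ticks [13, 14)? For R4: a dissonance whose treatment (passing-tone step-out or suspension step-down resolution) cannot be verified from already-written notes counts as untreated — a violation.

{A3, C4, D4, F3, F4}

F3: legal
G3: violates R4
A3: legal
B3: violates R4
C4: legal
D4: legal
E4: violates R4
F4: legal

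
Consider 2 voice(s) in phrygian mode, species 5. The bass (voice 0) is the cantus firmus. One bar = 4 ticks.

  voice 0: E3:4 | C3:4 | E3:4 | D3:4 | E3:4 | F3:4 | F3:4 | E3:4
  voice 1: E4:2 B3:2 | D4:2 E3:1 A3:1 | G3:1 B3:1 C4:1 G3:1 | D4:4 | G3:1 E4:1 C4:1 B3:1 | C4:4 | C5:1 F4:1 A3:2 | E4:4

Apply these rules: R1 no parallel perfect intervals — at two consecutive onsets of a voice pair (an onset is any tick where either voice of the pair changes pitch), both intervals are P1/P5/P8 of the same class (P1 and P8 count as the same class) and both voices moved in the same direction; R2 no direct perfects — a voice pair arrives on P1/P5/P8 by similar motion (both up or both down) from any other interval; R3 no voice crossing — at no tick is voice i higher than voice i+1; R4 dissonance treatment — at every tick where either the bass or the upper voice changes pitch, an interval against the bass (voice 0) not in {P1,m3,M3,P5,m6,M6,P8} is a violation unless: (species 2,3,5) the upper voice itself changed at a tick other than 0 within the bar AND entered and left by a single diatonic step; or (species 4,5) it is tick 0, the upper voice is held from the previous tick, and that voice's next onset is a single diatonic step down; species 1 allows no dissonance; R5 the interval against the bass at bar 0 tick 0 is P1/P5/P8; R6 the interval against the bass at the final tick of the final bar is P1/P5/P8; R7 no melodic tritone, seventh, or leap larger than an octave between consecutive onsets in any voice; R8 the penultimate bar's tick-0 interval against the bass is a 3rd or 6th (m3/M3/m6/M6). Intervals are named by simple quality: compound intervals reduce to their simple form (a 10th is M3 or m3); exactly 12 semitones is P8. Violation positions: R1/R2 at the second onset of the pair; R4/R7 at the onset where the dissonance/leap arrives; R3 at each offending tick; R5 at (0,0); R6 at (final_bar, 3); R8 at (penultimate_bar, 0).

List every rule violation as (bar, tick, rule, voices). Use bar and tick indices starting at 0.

bar 0: v0=E3 v1=E4 downbeat P8
bar 1: v0=C3 v1=D4 downbeat M2
bar 2: v0=E3 v1=G3 downbeat m3
bar 3: v0=D3 v1=D4 downbeat P8
bar 4: v0=E3 v1=G3 downbeat m3
bar 5: v0=F3 v1=C4 downbeat P5
bar 6: v0=F3 v1=C5 downbeat P5
bar 7: v0=E3 v1=E4 downbeat P8
  -> R4 @ bar 1 tick 0 v(0, 1): C3/D4 M2 untreated
  -> R7 @ bar 1 tick 2 v(1,): D4->E3 leap 10st
  -> R1 @ bar 5 tick 0 v(0, 1): E3/B3 P5 -> F3/C4 P5 similar
  -> R8 @ bar 6 tick 0 v(0, 1): penult P5 not 3rd/6th

(1, 0, R4, (0, 1))
(1, 2, R7, (1,))
(5, 0, R1, (0, 1))
(6, 0, R8, (0, 1))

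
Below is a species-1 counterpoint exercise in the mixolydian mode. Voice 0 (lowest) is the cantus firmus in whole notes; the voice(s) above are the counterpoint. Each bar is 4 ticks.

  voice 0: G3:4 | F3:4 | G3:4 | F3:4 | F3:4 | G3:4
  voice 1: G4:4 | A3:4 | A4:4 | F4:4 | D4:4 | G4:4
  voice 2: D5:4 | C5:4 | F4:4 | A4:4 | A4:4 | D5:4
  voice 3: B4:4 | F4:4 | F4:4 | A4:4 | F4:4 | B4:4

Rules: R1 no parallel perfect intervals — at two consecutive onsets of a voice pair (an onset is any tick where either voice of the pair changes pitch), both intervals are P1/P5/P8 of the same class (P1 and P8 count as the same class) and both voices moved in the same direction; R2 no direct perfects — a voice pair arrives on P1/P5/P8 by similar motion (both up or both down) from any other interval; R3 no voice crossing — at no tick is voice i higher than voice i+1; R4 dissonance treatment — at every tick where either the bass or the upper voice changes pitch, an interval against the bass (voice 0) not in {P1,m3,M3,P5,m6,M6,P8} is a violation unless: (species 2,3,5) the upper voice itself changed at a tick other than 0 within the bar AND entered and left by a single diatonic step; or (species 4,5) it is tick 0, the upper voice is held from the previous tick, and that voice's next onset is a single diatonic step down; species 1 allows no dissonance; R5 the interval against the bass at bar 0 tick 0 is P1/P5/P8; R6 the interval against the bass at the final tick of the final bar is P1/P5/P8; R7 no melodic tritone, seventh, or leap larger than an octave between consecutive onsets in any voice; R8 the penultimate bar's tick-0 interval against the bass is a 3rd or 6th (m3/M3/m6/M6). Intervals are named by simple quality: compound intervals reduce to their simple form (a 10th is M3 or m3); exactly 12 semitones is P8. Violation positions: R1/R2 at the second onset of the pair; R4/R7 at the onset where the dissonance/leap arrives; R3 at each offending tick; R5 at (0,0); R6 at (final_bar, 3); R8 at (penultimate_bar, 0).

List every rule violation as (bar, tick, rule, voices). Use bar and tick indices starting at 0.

bar 0: v0=G3 v1=G4 v2=D5 v3=B4 downbeat M3
bar 1: v0=F3 v1=A3 v2=C5 v3=F4 downbeat P8
bar 2: v0=G3 v1=A4 v2=F4 v3=F4 downbeat m7
bar 3: v0=F3 v1=F4 v2=A4 v3=A4 downbeat M3
bar 4: v0=F3 v1=D4 v2=A4 v3=F4 downbeat P8
bar 5: v0=G3 v1=G4 v2=D5 v3=B4 downbeat M3
  -> R3 @ bar 0 tick 0 v(2, 3): D5 above B4
  -> R5 @ bar 0 tick 0 v(0, 3): opens on M3
  -> R3 @ bar 0 tick 1 v(2, 3): D5 above B4
  -> R3 @ bar 0 tick 2 v(2, 3): D5 above B4
  -> R3 @ bar 0 tick 3 v(2, 3): D5 above B4
  -> R1 @ bar 1 tick 0 v(0, 2): G3/D5 P5 -> F3/C5 P5 similar
  -> R2 @ bar 1 tick 0 v(0, 3): G3/B4 M3 -> F3/F4 P8 similar
  -> R2 @ bar 1 tick 0 v(2, 3): D5/B4 m3 -> C5/F4 P5 similar
  -> R3 @ bar 1 tick 0 v(2, 3): C5 above F4
  -> R7 @ bar 1 tick 0 v(1,): G4->A3 leap 10st
  -> R7 @ bar 1 tick 0 v(3,): B4->F4 leap 6st
  -> R3 @ bar 1 tick 1 v(2, 3): C5 above F4
  -> R3 @ bar 1 tick 2 v(2, 3): C5 above F4
  -> R3 @ bar 1 tick 3 v(2, 3): C5 above F4
  -> R3 @ bar 2 tick 0 v(1, 2): A4 above F4
  -> R4 @ bar 2 tick 0 v(0, 1): G3/A4 M2 untreated
  -> R4 @ bar 2 tick 0 v(0, 2): G3/F4 m7 untreated
  -> R4 @ bar 2 tick 0 v(0, 3): G3/F4 m7 untreated
  -> R3 @ bar 2 tick 1 v(1, 2): A4 above F4
  -> R3 @ bar 2 tick 2 v(1, 2): A4 above F4
  -> R3 @ bar 2 tick 3 v(1, 2): A4 above F4
  -> R1 @ bar 3 tick 0 v(2, 3): F4/F4 P1 -> A4/A4 P1 similar
  -> R2 @ bar 3 tick 0 v(0, 1): G3/A4 M2 -> F3/F4 P8 similar
  -> R3 @ bar 4 tick 0 v(2, 3): A4 above F4
  -> R8 @ bar 4 tick 0 v(0, 3): penult P8 not 3rd/6th
  -> R3 @ bar 4 tick 1 v(2, 3): A4 above F4
  -> R3 @ bar 4 tick 2 v(2, 3): A4 above F4
  -> R3 @ bar 4 tick 3 v(2, 3): A4 above F4
  -> R1 @ bar 5 tick 0 v(1, 2): D4/A4 P5 -> G4/D5 P5 similar
  -> R2 @ bar 5 tick 0 v(0, 1): F3/D4 M6 -> G3/G4 P8 similar
  -> R2 @ bar 5 tick 0 v(0, 2): F3/A4 M3 -> G3/D5 P5 similar
  -> R3 @ bar 5 tick 0 v(2, 3): D5 above B4
  -> R7 @ bar 5 tick 0 v(3,): F4->B4 leap 6st
  -> R3 @ bar 5 tick 1 v(2, 3): D5 above B4
  -> R3 @ bar 5 tick 2 v(2, 3): D5 above B4
  -> R3 @ bar 5 tick 3 v(2, 3): D5 above B4
  -> R6 @ bar 5 tick 3 v(0, 3): closes on M3

(0, 0, R3, (2, 3))
(0, 0, R5, (0, 3))
(0, 1, R3, (2, 3))
(0, 2, R3, (2, 3))
(0, 3, R3, (2, 3))
(1, 0, R1, (0, 2))
(1, 0, R2, (0, 3))
(1, 0, R2, (2, 3))
(1, 0, R3, (2, 3))
(1, 0, R7, (1,))
(1, 0, R7, (3,))
(1, 1, R3, (2, 3))
(1, 2, R3, (2, 3))
(1, 3, R3, (2, 3))
(2, 0, R3, (1, 2))
(2, 0, R4, (0, 1))
(2, 0, R4, (0, 2))
(2, 0, R4, (0, 3))
(2, 1, R3, (1, 2))
(2, 2, R3, (1, 2))
(2, 3, R3, (1, 2))
(3, 0, R1, (2, 3))
(3, 0, R2, (0, 1))
(4, 0, R3, (2, 3))
(4, 0, R8, (0, 3))
(4, 1, R3, (2, 3))
(4, 2, R3, (2, 3))
(4, 3, R3, (2, 3))
(5, 0, R1, (1, 2))
(5, 0, R2, (0, 1))
(5, 0, R2, (0, 2))
(5, 0, R3, (2, 3))
(5, 0, R7, (3,))
(5, 1, R3, (2, 3))
(5, 2, R3, (2, 3))
(5, 3, R3, (2, 3))
(5, 3, R6, (0, 3))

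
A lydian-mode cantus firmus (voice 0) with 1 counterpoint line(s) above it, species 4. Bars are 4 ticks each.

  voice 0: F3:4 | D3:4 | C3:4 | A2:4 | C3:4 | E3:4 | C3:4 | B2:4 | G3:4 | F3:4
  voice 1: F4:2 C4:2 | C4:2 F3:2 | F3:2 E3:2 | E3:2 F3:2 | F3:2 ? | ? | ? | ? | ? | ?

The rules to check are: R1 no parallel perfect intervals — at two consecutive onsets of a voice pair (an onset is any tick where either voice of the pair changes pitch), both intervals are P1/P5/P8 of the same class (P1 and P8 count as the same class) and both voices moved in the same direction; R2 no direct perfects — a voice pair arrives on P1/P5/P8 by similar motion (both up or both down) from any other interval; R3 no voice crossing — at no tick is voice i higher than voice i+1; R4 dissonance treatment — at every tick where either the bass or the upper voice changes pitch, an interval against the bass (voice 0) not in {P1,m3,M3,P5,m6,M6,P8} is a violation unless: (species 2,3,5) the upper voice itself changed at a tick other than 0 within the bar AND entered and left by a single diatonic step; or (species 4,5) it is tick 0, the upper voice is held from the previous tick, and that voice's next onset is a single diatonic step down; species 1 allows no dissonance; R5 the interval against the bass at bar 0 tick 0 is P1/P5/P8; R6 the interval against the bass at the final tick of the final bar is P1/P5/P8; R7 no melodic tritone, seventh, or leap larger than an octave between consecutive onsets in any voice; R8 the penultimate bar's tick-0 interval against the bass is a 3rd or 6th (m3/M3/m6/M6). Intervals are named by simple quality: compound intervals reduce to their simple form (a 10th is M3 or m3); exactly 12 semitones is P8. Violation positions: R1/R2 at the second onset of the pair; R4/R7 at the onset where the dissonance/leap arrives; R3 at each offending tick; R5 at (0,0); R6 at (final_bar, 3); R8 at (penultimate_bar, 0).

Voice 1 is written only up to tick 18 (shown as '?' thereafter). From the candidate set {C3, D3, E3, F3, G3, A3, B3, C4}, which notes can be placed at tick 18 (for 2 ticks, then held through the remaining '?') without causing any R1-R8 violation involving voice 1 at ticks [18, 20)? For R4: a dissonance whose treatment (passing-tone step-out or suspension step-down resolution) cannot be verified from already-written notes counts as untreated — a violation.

C3: legal
D3: violates R4
E3: legal
F3: legal
G3: legal
A3: legal
B3: violates R4,R7
C4: legal

{A3, C3, C4, E3, F3, G3}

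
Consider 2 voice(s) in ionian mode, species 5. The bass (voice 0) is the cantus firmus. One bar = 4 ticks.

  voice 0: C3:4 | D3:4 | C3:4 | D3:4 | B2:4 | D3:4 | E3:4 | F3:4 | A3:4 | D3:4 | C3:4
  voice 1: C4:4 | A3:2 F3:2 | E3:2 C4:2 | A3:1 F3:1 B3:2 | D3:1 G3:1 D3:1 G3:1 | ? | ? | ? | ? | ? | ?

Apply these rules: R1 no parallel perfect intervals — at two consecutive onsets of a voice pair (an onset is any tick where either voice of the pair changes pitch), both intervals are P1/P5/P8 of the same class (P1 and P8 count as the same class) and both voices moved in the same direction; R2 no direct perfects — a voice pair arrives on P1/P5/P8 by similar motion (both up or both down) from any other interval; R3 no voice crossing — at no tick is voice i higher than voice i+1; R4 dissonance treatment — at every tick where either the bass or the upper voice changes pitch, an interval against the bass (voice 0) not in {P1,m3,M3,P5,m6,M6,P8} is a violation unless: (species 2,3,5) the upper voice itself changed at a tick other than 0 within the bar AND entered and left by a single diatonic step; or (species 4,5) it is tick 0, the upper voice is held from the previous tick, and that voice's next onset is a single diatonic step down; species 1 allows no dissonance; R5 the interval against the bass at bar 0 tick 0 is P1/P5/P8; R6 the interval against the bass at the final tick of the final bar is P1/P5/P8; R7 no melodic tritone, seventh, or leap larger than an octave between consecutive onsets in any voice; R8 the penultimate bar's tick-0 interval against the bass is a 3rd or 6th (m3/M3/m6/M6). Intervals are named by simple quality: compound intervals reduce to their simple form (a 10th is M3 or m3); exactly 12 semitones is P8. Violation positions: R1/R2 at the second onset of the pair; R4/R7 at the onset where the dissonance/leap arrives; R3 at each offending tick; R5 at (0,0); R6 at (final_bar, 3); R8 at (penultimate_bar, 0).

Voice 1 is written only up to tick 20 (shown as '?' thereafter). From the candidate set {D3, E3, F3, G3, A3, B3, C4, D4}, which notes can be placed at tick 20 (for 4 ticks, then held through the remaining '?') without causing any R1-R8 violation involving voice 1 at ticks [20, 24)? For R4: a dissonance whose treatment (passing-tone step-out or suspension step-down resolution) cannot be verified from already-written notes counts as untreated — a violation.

{B3, D3, F3}

D3: legal
E3: violates R4
F3: legal
G3: violates R4
A3: violates R2
B3: legal
C4: violates R4
D4: violates R2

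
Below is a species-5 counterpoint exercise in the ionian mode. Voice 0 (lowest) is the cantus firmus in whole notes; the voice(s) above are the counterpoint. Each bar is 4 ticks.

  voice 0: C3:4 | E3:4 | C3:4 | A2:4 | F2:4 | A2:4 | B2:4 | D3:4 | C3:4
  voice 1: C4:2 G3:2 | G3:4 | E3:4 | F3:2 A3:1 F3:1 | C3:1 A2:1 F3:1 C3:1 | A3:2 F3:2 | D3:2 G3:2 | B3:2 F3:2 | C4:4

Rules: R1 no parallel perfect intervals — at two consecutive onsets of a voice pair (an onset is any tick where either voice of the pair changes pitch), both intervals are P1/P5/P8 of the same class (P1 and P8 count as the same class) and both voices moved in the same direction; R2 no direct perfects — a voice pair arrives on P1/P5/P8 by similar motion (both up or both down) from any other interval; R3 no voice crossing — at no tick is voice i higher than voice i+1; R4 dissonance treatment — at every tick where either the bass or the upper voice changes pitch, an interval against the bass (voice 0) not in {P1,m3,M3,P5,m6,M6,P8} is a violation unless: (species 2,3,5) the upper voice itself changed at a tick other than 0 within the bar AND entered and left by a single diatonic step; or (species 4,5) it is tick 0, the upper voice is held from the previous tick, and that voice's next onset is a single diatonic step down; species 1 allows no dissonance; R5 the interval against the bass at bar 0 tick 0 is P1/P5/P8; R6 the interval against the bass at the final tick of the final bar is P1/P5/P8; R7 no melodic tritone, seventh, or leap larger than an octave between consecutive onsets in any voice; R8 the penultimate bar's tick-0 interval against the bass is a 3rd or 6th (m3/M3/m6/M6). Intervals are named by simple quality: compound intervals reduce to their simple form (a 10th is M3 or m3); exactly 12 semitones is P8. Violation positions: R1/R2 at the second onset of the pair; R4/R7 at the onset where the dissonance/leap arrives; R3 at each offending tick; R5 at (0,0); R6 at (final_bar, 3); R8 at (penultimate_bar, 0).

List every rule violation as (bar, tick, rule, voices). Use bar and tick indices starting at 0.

bar 0: v0=C3 v1=C4 downbeat P8
bar 1: v0=E3 v1=G3 downbeat m3
bar 2: v0=C3 v1=E3 downbeat M3
bar 3: v0=A2 v1=F3 downbeat m6
bar 4: v0=F2 v1=C3 downbeat P5
bar 5: v0=A2 v1=A3 downbeat P8
bar 6: v0=B2 v1=D3 downbeat m3
bar 7: v0=D3 v1=B3 downbeat M6
bar 8: v0=C3 v1=C4 downbeat P8
  -> R2 @ bar 4 tick 0 v(0, 1): A2/F3 m6 -> F2/C3 P5 similar
  -> R2 @ bar 5 tick 0 v(0, 1): F2/C3 P5 -> A2/A3 P8 similar
  -> R7 @ bar 7 tick 2 v(1,): B3->F3 leap 6st

(4, 0, R2, (0, 1))
(5, 0, R2, (0, 1))
(7, 2, R7, (1,))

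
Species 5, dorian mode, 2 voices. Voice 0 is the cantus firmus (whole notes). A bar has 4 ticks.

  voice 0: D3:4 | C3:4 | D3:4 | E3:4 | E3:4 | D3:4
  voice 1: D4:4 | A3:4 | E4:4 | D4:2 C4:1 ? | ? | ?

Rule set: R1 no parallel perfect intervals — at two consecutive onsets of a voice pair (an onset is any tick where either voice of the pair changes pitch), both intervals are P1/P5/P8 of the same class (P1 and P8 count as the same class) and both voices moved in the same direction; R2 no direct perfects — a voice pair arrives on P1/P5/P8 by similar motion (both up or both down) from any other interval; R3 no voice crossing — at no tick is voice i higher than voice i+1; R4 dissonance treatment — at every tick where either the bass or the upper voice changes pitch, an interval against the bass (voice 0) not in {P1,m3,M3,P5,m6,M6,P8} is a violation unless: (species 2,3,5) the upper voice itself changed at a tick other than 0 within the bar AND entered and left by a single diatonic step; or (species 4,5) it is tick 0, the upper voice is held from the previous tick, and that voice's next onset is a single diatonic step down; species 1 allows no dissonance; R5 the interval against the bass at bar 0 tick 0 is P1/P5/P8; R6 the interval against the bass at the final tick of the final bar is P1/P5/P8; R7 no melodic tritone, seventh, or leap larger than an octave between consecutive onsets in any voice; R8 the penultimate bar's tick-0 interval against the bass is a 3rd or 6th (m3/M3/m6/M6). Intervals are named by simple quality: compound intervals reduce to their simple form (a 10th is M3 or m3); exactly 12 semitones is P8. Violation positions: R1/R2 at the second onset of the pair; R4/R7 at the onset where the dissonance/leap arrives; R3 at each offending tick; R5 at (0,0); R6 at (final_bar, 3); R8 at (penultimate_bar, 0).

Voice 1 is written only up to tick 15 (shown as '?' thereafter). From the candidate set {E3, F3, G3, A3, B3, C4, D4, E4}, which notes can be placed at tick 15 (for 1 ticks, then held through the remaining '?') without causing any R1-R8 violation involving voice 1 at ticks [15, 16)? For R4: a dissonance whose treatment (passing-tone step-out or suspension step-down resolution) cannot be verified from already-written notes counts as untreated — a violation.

E3: legal
F3: violates R4
G3: legal
A3: violates R4
B3: legal
C4: legal
D4: violates R4
E4: legal

{B3, C4, E3, E4, G3}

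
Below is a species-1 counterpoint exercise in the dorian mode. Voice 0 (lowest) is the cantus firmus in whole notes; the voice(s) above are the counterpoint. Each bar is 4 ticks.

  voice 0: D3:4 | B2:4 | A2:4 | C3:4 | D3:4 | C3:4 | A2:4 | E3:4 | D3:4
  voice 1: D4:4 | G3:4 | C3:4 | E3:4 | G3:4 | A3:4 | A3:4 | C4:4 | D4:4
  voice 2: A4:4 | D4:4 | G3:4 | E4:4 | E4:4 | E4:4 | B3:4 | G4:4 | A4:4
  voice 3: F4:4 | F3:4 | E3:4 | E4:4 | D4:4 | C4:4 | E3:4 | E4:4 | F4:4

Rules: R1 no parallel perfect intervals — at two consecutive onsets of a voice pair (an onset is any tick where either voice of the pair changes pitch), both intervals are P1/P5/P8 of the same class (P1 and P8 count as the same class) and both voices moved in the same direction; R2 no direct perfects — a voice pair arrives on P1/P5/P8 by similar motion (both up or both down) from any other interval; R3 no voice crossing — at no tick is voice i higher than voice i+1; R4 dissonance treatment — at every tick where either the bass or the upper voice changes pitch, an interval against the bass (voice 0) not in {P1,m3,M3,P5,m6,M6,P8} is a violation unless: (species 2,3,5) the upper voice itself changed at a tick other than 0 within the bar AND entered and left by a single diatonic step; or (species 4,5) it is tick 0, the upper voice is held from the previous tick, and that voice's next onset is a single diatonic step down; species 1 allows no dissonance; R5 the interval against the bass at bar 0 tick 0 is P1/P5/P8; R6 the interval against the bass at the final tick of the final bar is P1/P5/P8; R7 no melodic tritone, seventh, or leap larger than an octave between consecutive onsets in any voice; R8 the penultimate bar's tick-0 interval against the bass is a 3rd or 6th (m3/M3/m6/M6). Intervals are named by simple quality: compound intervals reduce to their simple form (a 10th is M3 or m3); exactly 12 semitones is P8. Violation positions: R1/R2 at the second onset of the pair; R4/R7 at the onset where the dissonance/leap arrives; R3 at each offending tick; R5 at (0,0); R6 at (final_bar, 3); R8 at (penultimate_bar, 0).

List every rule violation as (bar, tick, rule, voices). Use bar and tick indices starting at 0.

bar 0: v0=D3 v1=D4 v2=A4 v3=F4 downbeat m3
bar 1: v0=B2 v1=G3 v2=D4 v3=F3 downbeat TT
bar 2: v0=A2 v1=C3 v2=G3 v3=E3 downbeat P5
bar 3: v0=C3 v1=E3 v2=E4 v3=E4 downbeat M3
bar 4: v0=D3 v1=G3 v2=E4 v3=D4 downbeat P8
bar 5: v0=C3 v1=A3 v2=E4 v3=C4 downbeat P8
bar 6: v0=A2 v1=A3 v2=B3 v3=E3 downbeat P5
bar 7: v0=E3 v1=C4 v2=G4 v3=E4 downbeat P8
bar 8: v0=D3 v1=D4 v2=A4 v3=F4 downbeat m3
  -> R3 @ bar 0 tick 0 v(2, 3): A4 above F4
  -> R5 @ bar 0 tick 0 v(0, 3): opens on m3
  -> R3 @ bar 0 tick 1 v(2, 3): A4 above F4
  -> R3 @ bar 0 tick 2 v(2, 3): A4 above F4
  -> R3 @ bar 0 tick 3 v(2, 3): A4 above F4
  -> R1 @ bar 1 tick 0 v(1, 2): D4/A4 P5 -> G3/D4 P5 similar
  -> R3 @ bar 1 tick 0 v(2, 3): D4 above F3
  -> R4 @ bar 1 tick 0 v(0, 3): B2/F3 TT untreated
  -> R3 @ bar 1 tick 1 v(2, 3): D4 above F3
  -> R3 @ bar 1 tick 2 v(2, 3): D4 above F3
  -> R3 @ bar 1 tick 3 v(2, 3): D4 above F3
  -> R1 @ bar 2 tick 0 v(1, 2): G3/D4 P5 -> C3/G3 P5 similar
  -> R2 @ bar 2 tick 0 v(0, 3): B2/F3 TT -> A2/E3 P5 similar
  -> R3 @ bar 2 tick 0 v(2, 3): G3 above E3
  -> R4 @ bar 2 tick 0 v(0, 2): A2/G3 m7 untreated
  -> R3 @ bar 2 tick 1 v(2, 3): G3 above E3
  -> R3 @ bar 2 tick 2 v(2, 3): G3 above E3
  -> R3 @ bar 2 tick 3 v(2, 3): G3 above E3
  -> R2 @ bar 3 tick 0 v(1, 2): C3/G3 P5 -> E3/E4 P8 similar
  -> R2 @ bar 3 tick 0 v(1, 3): C3/E3 M3 -> E3/E4 P8 similar
  -> R2 @ bar 3 tick 0 v(2, 3): G3/E3 m3 -> E4/E4 P1 similar
  -> R3 @ bar 4 tick 0 v(2, 3): E4 above D4
  -> R4 @ bar 4 tick 0 v(0, 1): D3/G3 P4 untreated
  -> R4 @ bar 4 tick 0 v(0, 2): D3/E4 M2 untreated
  -> R3 @ bar 4 tick 1 v(2, 3): E4 above D4
  -> R3 @ bar 4 tick 2 v(2, 3): E4 above D4
  -> R3 @ bar 4 tick 3 v(2, 3): E4 above D4
  -> R1 @ bar 5 tick 0 v(0, 3): D3/D4 P8 -> C3/C4 P8 similar
  -> R3 @ bar 5 tick 0 v(2, 3): E4 above C4
  -> R3 @ bar 5 tick 1 v(2, 3): E4 above C4
  -> R3 @ bar 5 tick 2 v(2, 3): E4 above C4
  -> R3 @ bar 5 tick 3 v(2, 3): E4 above C4
  -> R2 @ bar 6 tick 0 v(0, 3): C3/C4 P8 -> A2/E3 P5 similar
  -> R2 @ bar 6 tick 0 v(2, 3): E4/C4 M3 -> B3/E3 P5 similar
  -> R3 @ bar 6 tick 0 v(2, 3): B3 above E3
  -> R4 @ bar 6 tick 0 v(0, 2): A2/B3 M2 untreated
  -> R3 @ bar 6 tick 1 v(2, 3): B3 above E3
  -> R3 @ bar 6 tick 2 v(2, 3): B3 above E3
  -> R3 @ bar 6 tick 3 v(2, 3): B3 above E3
  -> R2 @ bar 7 tick 0 v(0, 3): A2/E3 P5 -> E3/E4 P8 similar
  -> R2 @ bar 7 tick 0 v(1, 2): A3/B3 M2 -> C4/G4 P5 similar
  -> R3 @ bar 7 tick 0 v(2, 3): G4 above E4
  -> R8 @ bar 7 tick 0 v(0, 3): penult P8 not 3rd/6th
  -> R3 @ bar 7 tick 1 v(2, 3): G4 above E4
  -> R3 @ bar 7 tick 2 v(2, 3): G4 above E4
  -> R3 @ bar 7 tick 3 v(2, 3): G4 above E4
  -> R1 @ bar 8 tick 0 v(1, 2): C4/G4 P5 -> D4/A4 P5 similar
  -> R3 @ bar 8 tick 0 v(2, 3): A4 above F4
  -> R3 @ bar 8 tick 1 v(2, 3): A4 above F4
  -> R3 @ bar 8 tick 2 v(2, 3): A4 above F4
  -> R3 @ bar 8 tick 3 v(2, 3): A4 above F4
  -> R6 @ bar 8 tick 3 v(0, 3): closes on m3

(0, 0, R3, (2, 3))
(0, 0, R5, (0, 3))
(0, 1, R3, (2, 3))
(0, 2, R3, (2, 3))
(0, 3, R3, (2, 3))
(1, 0, R1, (1, 2))
(1, 0, R3, (2, 3))
(1, 0, R4, (0, 3))
(1, 1, R3, (2, 3))
(1, 2, R3, (2, 3))
(1, 3, R3, (2, 3))
(2, 0, R1, (1, 2))
(2, 0, R2, (0, 3))
(2, 0, R3, (2, 3))
(2, 0, R4, (0, 2))
(2, 1, R3, (2, 3))
(2, 2, R3, (2, 3))
(2, 3, R3, (2, 3))
(3, 0, R2, (1, 2))
(3, 0, R2, (1, 3))
(3, 0, R2, (2, 3))
(4, 0, R3, (2, 3))
(4, 0, R4, (0, 1))
(4, 0, R4, (0, 2))
(4, 1, R3, (2, 3))
(4, 2, R3, (2, 3))
(4, 3, R3, (2, 3))
(5, 0, R1, (0, 3))
(5, 0, R3, (2, 3))
(5, 1, R3, (2, 3))
(5, 2, R3, (2, 3))
(5, 3, R3, (2, 3))
(6, 0, R2, (0, 3))
(6, 0, R2, (2, 3))
(6, 0, R3, (2, 3))
(6, 0, R4, (0, 2))
(6, 1, R3, (2, 3))
(6, 2, R3, (2, 3))
(6, 3, R3, (2, 3))
(7, 0, R2, (0, 3))
(7, 0, R2, (1, 2))
(7, 0, R3, (2, 3))
(7, 0, R8, (0, 3))
(7, 1, R3, (2, 3))
(7, 2, R3, (2, 3))
(7, 3, R3, (2, 3))
(8, 0, R1, (1, 2))
(8, 0, R3, (2, 3))
(8, 1, R3, (2, 3))
(8, 2, R3, (2, 3))
(8, 3, R3, (2, 3))
(8, 3, R6, (0, 3))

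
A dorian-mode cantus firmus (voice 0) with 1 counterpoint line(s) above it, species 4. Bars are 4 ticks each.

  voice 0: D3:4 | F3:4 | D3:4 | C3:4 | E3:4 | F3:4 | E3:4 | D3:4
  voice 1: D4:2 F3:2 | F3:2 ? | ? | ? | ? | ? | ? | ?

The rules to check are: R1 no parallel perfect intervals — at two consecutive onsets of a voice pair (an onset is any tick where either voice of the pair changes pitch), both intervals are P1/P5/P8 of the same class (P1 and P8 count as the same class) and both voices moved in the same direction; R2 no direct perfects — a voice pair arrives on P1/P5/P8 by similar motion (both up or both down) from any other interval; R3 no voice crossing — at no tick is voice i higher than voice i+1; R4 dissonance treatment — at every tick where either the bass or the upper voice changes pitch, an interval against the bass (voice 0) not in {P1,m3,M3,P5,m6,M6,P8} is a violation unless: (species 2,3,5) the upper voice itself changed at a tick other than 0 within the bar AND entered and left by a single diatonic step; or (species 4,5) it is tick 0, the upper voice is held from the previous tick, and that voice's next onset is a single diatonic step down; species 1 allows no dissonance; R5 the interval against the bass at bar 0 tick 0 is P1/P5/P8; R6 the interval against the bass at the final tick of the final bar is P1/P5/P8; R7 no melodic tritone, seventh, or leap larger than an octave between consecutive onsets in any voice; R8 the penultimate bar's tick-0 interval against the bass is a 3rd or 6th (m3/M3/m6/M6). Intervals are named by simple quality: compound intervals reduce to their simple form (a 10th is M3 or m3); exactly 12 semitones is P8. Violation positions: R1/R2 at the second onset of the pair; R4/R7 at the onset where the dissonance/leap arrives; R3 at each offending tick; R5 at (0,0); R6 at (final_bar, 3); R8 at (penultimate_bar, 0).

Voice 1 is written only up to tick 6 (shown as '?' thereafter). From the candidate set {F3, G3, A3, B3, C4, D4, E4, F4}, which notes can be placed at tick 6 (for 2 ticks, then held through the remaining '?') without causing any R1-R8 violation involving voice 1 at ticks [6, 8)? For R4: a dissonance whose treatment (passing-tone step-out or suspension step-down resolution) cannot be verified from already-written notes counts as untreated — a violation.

{A3, C4, D4, F3, F4}

F3: legal
G3: violates R4
A3: legal
B3: violates R4,R7
C4: legal
D4: legal
E4: violates R4,R7
F4: legal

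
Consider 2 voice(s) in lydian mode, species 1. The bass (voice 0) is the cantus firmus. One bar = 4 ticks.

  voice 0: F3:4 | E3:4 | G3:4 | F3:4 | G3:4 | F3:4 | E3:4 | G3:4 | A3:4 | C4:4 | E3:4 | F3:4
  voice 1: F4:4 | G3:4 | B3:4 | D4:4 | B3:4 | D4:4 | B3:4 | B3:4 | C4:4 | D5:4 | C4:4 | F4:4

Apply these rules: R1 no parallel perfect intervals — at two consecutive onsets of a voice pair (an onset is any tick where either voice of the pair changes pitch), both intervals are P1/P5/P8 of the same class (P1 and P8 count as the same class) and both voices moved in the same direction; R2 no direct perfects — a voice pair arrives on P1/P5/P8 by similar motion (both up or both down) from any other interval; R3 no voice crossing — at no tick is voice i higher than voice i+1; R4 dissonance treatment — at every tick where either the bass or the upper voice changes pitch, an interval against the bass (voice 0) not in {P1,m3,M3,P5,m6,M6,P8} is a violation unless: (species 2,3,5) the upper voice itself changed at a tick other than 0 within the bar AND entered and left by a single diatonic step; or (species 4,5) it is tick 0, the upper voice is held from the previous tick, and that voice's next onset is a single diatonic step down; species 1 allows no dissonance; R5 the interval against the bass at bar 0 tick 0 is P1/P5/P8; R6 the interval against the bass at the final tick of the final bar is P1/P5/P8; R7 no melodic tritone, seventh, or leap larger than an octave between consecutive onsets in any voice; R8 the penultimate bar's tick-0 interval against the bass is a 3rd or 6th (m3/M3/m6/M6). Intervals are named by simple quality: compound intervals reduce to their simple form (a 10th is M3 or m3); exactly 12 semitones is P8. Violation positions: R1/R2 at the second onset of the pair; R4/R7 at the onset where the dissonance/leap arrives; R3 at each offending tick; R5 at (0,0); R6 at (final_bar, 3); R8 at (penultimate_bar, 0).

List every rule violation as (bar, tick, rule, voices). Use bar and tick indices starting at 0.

(1, 0, R7, (1,))
(6, 0, R2, (0, 1))
(9, 0, R4, (0, 1))
(9, 0, R7, (1,))
(10, 0, R7, (1,))
(11, 0, R2, (0, 1))

bar 0: v0=F3 v1=F4 downbeat P8
bar 1: v0=E3 v1=G3 downbeat m3
bar 2: v0=G3 v1=B3 downbeat M3
bar 3: v0=F3 v1=D4 downbeat M6
bar 4: v0=G3 v1=B3 downbeat M3
bar 5: v0=F3 v1=D4 downbeat M6
bar 6: v0=E3 v1=B3 downbeat P5
bar 7: v0=G3 v1=B3 downbeat M3
bar 8: v0=A3 v1=C4 downbeat m3
bar 9: v0=C4 v1=D5 downbeat M2
bar 10: v0=E3 v1=C4 downbeat m6
bar 11: v0=F3 v1=F4 downbeat P8
  -> R7 @ bar 1 tick 0 v(1,): F4->G3 leap 10st
  -> R2 @ bar 6 tick 0 v(0, 1): F3/D4 M6 -> E3/B3 P5 similar
  -> R4 @ bar 9 tick 0 v(0, 1): C4/D5 M2 untreated
  -> R7 @ bar 9 tick 0 v(1,): C4->D5 leap 14st
  -> R7 @ bar 10 tick 0 v(1,): D5->C4 leap 14st
  -> R2 @ bar 11 tick 0 v(0, 1): E3/C4 m6 -> F3/F4 P8 similar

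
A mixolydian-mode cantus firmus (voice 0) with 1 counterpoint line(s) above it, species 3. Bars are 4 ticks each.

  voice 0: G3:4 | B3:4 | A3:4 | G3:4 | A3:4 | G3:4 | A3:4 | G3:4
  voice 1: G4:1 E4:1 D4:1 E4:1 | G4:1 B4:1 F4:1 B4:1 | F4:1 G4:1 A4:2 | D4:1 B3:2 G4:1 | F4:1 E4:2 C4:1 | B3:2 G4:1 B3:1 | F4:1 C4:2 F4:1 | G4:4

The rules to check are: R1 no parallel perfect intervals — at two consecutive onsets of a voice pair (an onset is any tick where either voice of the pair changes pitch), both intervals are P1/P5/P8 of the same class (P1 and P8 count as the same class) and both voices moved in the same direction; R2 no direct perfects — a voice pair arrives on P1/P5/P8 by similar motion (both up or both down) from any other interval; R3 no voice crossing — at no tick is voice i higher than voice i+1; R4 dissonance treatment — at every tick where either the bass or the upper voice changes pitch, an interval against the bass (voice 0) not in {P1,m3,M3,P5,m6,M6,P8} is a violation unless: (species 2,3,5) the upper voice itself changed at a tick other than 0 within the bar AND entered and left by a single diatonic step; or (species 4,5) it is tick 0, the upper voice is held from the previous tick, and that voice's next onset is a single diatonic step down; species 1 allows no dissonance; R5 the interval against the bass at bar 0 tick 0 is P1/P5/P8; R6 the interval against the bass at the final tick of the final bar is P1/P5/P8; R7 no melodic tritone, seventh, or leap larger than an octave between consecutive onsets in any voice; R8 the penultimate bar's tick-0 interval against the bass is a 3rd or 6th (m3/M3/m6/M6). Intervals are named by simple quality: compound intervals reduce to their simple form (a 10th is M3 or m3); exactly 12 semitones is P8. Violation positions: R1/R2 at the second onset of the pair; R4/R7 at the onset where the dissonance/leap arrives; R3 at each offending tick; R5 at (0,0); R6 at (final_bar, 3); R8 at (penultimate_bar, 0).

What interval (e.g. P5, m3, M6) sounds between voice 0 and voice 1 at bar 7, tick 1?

P8

voice 0=G3 voice 1=G4 -> P8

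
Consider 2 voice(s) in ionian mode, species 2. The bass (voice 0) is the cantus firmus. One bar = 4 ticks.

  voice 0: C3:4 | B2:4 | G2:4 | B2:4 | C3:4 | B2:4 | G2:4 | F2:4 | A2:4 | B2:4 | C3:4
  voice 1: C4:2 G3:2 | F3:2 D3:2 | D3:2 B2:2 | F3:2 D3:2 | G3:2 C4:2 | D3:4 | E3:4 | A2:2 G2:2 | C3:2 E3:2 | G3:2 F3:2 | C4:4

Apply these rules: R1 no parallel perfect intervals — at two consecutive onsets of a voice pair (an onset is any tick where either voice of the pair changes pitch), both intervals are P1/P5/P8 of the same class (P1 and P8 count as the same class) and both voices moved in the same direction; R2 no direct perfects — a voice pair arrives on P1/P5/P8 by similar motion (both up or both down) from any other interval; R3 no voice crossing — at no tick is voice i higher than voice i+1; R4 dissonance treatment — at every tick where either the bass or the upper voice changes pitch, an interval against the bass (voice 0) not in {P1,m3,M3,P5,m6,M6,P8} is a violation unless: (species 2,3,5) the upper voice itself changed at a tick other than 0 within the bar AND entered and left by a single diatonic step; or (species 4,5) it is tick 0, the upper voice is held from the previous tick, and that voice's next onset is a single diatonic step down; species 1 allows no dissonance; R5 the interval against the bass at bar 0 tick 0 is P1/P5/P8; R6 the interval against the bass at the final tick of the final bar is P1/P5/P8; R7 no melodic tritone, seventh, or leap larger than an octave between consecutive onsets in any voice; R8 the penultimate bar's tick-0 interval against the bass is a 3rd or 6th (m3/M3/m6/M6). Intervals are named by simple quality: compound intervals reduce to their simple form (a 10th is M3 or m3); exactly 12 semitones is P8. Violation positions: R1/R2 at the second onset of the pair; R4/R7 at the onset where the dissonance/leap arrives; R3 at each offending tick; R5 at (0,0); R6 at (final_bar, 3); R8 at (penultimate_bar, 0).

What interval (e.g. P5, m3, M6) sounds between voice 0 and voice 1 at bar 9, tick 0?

m6

voice 0=B2 voice 1=G3 -> m6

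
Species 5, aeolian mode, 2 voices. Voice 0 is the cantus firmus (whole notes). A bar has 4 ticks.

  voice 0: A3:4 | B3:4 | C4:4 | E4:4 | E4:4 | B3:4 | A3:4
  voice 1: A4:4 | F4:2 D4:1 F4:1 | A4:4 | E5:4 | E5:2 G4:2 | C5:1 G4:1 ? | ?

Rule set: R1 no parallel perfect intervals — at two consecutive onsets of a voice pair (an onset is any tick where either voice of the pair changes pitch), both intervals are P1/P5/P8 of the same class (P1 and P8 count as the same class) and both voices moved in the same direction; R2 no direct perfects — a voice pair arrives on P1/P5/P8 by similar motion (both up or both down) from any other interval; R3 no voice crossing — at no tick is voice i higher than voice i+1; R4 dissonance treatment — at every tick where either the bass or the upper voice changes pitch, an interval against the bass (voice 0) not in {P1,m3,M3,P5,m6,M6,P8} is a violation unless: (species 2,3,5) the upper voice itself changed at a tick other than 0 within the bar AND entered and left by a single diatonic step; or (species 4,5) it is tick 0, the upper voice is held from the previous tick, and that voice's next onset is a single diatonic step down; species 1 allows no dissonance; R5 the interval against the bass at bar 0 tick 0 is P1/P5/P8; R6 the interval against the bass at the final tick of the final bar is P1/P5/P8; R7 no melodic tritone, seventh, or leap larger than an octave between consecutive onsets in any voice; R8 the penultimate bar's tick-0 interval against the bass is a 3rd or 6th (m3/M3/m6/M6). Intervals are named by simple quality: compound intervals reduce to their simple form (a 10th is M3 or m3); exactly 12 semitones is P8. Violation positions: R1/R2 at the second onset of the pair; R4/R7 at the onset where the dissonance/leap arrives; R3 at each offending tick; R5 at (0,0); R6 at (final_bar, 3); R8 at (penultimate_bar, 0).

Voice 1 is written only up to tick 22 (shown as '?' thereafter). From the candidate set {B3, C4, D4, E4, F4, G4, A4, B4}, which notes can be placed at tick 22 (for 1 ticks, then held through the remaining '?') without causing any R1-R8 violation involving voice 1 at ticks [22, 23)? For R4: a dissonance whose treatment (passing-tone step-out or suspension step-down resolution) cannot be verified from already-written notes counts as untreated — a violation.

B3: legal
C4: violates R4
D4: legal
E4: violates R4
F4: violates R4
G4: legal
A4: violates R4
B4: legal

{B3, B4, D4, G4}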